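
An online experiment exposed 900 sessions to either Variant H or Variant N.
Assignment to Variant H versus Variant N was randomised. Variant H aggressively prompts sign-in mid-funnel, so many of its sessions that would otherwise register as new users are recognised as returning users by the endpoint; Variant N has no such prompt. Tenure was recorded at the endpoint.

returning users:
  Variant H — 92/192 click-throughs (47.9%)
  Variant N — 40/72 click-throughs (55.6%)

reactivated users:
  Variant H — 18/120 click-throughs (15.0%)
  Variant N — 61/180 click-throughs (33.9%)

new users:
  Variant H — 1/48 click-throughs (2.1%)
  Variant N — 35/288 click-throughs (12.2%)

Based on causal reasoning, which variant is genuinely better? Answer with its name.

Within every user tenure level Variant N has the higher rate, yet pooled Variant H does — Simpson's reversal.
User tenure here is a post-treatment variable shaped by the variant; conditioning on it would introduce bias rather than remove it. The overall comparison is the causal one.
Pooled: Variant H 30.8% vs Variant N 25.2%; Variant H is higher overall.

Variant H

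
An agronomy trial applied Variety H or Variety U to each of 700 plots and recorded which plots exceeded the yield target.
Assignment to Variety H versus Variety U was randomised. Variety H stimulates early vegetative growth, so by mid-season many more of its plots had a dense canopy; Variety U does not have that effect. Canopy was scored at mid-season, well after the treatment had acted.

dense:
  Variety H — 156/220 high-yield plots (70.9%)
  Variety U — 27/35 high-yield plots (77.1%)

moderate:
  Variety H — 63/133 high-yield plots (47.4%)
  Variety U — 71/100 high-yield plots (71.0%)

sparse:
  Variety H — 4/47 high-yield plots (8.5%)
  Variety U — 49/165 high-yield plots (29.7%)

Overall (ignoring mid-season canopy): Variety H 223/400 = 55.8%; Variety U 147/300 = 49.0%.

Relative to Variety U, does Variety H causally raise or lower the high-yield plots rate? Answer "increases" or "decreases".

increases

The mid-season canopy-specific comparison favours Variety U throughout, but the pooled figures favour Variety H. The question is whether to condition on mid-season canopy.
Because the variety influences mid-season canopy, mid-season canopy is a post-treatment mediator, not a confounder. Stratifying on it would bias the estimate; the causal effect is the crude pooled difference.
Pooled: Variety H 55.8% vs Variety U 49.0%; Variety H is higher overall.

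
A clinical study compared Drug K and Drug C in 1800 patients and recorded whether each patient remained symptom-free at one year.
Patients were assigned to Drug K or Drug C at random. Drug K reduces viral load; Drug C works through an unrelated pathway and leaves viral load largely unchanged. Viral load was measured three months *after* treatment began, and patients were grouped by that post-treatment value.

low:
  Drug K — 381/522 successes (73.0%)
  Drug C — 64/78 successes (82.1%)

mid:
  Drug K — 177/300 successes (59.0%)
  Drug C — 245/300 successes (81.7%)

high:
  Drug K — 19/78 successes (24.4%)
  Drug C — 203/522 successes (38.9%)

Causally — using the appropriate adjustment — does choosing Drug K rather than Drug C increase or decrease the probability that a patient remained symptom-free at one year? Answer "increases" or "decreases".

Within every viral load level Drug C has the higher rate, yet pooled Drug K does — Simpson's reversal.
Viral load is recorded after the drug and is itself shifted by it — it sits on the causal path from drug to outcome. Conditioning on a mediator would strip out part of the effect we want; the pooled comparison gives the total causal effect.
Pooled: Drug K 64.1% vs Drug C 56.9%; Drug K is higher overall.

increases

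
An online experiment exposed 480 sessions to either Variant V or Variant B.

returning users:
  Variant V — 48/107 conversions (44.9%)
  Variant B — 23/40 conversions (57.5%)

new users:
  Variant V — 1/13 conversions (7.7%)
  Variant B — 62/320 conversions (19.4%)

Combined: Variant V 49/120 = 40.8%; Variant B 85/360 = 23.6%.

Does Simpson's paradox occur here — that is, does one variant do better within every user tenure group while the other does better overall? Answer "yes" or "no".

Within each user tenure level (returning users 44.9% vs 57.5%; new users 7.7% vs 19.4%), Variant B has the higher rate every time. Pooled: 40.8% vs 23.6% — Variant V has the higher rate overall. The two comparisons disagree.

yes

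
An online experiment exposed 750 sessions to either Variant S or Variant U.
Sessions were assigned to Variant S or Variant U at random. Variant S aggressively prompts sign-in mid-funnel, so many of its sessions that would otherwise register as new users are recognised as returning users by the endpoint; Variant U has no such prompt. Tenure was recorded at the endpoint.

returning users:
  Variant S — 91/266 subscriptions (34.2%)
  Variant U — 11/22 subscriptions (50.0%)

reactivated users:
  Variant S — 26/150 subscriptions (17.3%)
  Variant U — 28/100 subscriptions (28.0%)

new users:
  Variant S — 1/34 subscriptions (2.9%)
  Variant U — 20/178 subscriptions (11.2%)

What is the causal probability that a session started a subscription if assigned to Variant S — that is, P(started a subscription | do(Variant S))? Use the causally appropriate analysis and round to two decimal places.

User tenure is downstream of the variant. One should not condition on a consequence of treatment, so the overall rates are the right comparison.
So P(outcome | do(Variant S)) is just the pooled rate for Variant S: 118/450 = 0.262.

0.26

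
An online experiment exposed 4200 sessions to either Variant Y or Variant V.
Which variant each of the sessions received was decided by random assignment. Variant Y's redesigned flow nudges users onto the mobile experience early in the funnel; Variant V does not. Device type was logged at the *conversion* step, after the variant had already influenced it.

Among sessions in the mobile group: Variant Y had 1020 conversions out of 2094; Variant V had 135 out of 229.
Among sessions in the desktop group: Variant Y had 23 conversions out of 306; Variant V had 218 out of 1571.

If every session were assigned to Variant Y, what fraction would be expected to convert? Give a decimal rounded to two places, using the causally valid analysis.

Because the variant influences device type, device type is a post-treatment mediator, not a confounder. Stratifying on it would bias the estimate; the causal effect is the crude pooled difference.
So P(outcome | do(Variant Y)) is just the pooled rate for Variant Y: 1043/2400 = 0.435.

0.43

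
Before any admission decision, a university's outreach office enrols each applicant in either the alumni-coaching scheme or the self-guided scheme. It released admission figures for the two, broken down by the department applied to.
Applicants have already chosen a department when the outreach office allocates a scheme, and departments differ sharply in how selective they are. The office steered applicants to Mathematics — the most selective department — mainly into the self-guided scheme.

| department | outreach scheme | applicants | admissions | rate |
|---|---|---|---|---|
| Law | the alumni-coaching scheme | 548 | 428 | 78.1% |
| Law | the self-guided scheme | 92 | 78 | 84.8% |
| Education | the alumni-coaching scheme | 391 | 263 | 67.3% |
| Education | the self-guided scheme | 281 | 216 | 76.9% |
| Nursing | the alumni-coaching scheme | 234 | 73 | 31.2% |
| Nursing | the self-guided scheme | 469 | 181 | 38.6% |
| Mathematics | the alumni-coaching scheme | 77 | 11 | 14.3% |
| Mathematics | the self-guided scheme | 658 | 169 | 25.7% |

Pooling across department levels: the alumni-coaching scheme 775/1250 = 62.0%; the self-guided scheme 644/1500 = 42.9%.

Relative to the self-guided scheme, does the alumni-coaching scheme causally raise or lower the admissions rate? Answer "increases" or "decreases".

decreases

Nothing the outreach scheme does changes department; the imbalance is an allocation artefact. With department also predicting the outcome, the pooled figure is confounded, and the within-stratum comparison is the causal one.
Within each level — Law: 78.1% vs 84.8%; Education: 67.3% vs 76.9%; Nursing: 31.2% vs 38.6%; Mathematics: 14.3% vs 25.7% — the self-guided scheme is higher every time.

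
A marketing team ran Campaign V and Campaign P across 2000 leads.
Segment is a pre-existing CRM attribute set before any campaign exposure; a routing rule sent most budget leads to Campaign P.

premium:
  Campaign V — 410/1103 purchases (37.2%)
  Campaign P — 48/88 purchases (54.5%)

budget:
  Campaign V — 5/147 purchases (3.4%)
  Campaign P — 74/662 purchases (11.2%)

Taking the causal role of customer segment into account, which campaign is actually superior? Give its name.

Campaign P

Within every customer segment level Campaign P has the higher rate, yet pooled Campaign V does — Simpson's reversal.
Customer segment is set before the campaign has any effect — it is not caused by the campaign — and it independently drives the outcome. That makes it a confounder, so the causal comparison is within customer segment levels.
Within each level — premium: 37.2% vs 54.5%; budget: 3.4% vs 11.2% — Campaign P is higher every time.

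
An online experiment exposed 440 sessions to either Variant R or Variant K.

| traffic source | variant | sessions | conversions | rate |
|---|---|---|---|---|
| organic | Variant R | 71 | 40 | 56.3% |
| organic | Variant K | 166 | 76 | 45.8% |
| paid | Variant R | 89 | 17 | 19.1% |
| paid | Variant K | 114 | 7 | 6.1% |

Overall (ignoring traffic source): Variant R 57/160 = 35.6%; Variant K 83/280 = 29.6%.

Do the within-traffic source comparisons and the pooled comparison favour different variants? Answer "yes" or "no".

Within each traffic source level (organic 56.3% vs 45.8%; paid 19.1% vs 6.1%), Variant R has the higher rate every time. Pooled: 35.6% vs 29.6% — Variant R has the higher rate overall. They agree.

no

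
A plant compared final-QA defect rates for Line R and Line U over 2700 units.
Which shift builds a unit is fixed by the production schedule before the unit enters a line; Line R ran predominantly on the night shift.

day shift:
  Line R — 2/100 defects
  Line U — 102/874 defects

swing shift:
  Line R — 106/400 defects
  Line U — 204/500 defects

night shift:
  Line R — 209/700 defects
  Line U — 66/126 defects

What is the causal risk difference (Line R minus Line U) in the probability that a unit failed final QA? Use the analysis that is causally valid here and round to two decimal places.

-0.15

Shift differs across lines for reasons unrelated to any effect of the line itself, and it separately predicts the outcome — a classic confounder. We must compare within shift levels.
Adjusting over the population distribution of shift: 0.361·(0.020−0.117) + 0.333·(0.265−0.408) + 0.306·(0.299−0.524) = -0.151.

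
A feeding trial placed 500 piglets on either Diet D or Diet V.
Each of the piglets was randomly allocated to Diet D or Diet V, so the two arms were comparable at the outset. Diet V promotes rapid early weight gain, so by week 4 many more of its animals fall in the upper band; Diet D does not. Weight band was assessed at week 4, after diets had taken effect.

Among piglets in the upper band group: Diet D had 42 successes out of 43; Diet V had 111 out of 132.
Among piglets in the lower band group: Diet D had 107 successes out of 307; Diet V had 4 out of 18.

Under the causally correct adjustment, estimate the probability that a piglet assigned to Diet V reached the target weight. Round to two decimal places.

0.77

The week-4 weight band-specific comparison favours Diet D throughout, but the pooled figures favour Diet V. The question is whether to condition on week-4 weight band.
Week-4 weight band is downstream of the diet. One should not condition on a consequence of treatment, so the overall rates are the right comparison.
So P(outcome | do(Diet V)) is just the pooled rate for Diet V: 115/150 = 0.767.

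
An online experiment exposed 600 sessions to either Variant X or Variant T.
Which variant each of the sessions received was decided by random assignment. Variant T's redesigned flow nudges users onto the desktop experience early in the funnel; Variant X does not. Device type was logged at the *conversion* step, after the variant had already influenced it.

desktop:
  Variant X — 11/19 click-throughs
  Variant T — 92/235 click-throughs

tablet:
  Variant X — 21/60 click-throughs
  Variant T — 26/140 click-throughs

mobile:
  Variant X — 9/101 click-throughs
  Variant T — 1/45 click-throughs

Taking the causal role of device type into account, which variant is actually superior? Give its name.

The device type-specific comparison favours Variant X throughout, but the pooled figures favour Variant T. The question is whether to condition on device type.
Device type here is a post-treatment variable shaped by the variant; conditioning on it would introduce bias rather than remove it. The overall comparison is the causal one.
Pooled: Variant X 22.8% vs Variant T 28.3%; Variant T is higher overall.

Variant T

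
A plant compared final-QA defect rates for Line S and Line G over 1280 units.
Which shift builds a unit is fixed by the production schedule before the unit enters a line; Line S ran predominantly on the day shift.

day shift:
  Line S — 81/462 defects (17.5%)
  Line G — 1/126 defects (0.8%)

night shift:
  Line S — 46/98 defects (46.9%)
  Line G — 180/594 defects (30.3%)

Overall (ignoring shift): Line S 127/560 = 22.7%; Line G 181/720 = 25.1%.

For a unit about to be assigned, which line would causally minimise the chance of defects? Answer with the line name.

The stratified and pooled comparisons disagree (Line G wins within each shift; Line S wins overall), so the answer turns on the causal role of shift.
Shift differs across lines for reasons unrelated to any effect of the line itself, and it separately predicts the outcome — a classic confounder. We must compare within shift levels.
Within each level — day shift: 17.5% vs 0.8%; night shift: 46.9% vs 30.3% — Line G is lower every time.

Line G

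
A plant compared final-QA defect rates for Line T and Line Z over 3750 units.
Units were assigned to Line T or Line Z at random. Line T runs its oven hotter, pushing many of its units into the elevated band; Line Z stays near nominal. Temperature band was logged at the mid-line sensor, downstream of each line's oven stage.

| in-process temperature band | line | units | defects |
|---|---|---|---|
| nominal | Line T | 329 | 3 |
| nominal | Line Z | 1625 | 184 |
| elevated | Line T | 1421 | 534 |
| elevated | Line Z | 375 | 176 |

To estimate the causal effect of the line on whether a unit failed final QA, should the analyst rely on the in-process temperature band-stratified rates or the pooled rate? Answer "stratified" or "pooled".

pooled

Stratifying would compare lines among units the lines themselves sorted into in-process temperature band groups — a form of selection on an intermediate. The unconditioned pooled rates give the total causal effect.
Pooled: Line T 30.7% vs Line Z 18.0%; Line Z is lower overall.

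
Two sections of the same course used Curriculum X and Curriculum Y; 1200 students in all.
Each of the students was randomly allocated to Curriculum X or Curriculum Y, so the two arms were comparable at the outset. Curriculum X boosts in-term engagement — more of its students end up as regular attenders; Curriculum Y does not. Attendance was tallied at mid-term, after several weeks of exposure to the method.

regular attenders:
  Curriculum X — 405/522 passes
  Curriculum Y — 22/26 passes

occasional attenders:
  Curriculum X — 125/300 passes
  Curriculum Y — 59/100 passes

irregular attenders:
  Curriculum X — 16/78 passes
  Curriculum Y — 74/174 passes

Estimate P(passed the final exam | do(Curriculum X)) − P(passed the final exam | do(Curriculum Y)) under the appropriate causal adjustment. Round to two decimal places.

The stratified and pooled comparisons disagree (Curriculum Y wins within each mid-term attendance; Curriculum X wins overall), so the answer turns on the causal role of mid-term attendance.
Stratifying would compare teaching methods among students the teaching methods themselves sorted into mid-term attendance groups — a form of selection on an intermediate. The unconditioned pooled rates give the total causal effect.
The causal difference is the pooled difference: 0.607 − 0.517 = +0.090.

+0.09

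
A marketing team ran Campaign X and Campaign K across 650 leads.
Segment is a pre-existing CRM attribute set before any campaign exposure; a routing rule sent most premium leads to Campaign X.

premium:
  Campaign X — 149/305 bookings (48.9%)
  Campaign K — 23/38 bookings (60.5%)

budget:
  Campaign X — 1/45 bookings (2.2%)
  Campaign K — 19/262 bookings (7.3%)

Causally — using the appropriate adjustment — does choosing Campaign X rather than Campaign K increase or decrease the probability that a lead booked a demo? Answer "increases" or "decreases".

The stratified and pooled comparisons disagree (Campaign K wins within each customer segment; Campaign X wins overall), so the answer turns on the causal role of customer segment.
Customer segment is set before the campaign has any effect — it is not caused by the campaign — and it independently drives the outcome. That makes it a confounder, so the causal comparison is within customer segment levels.
Within each level — premium: 48.9% vs 60.5%; budget: 2.2% vs 7.3% — Campaign K is higher every time.

decreases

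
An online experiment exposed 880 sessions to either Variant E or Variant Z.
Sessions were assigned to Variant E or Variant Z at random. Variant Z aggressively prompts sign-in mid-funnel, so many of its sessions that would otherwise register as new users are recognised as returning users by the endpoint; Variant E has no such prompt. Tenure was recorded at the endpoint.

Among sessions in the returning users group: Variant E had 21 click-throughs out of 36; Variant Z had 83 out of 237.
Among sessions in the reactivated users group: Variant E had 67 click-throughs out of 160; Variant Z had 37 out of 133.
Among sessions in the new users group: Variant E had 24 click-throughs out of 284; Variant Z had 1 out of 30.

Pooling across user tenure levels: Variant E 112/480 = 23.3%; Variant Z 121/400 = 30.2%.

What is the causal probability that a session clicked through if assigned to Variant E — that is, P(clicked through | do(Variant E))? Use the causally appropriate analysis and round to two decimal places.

0.23

The user tenure-specific comparison favours Variant E throughout, but the pooled figures favour Variant Z. The question is whether to condition on user tenure.
User tenure here is a post-treatment variable shaped by the variant; conditioning on it would introduce bias rather than remove it. The overall comparison is the causal one.
So P(outcome | do(Variant E)) is just the pooled rate for Variant E: 112/480 = 0.233.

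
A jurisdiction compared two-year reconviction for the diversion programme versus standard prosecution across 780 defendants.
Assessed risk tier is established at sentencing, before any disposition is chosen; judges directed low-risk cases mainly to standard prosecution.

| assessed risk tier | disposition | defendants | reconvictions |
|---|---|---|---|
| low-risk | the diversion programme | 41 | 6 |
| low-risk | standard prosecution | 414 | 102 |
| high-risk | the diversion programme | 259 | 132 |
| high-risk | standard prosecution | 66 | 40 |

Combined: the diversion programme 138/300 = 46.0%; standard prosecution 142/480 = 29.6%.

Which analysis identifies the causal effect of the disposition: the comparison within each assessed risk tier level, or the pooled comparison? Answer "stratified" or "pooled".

Within every assessed risk tier level the diversion programme has the lower rate, yet pooled standard prosecution does — Simpson's reversal.
Since assessed risk tier is a pre-existing factor (not a product of the disposition) and it affects the outcome on its own, it is a confounder. The stratified rates, not the pooled rate, identify the causal effect.
Within each level — low-risk: 14.6% vs 24.6%; high-risk: 51.0% vs 60.6% — the diversion programme is lower every time.

stratified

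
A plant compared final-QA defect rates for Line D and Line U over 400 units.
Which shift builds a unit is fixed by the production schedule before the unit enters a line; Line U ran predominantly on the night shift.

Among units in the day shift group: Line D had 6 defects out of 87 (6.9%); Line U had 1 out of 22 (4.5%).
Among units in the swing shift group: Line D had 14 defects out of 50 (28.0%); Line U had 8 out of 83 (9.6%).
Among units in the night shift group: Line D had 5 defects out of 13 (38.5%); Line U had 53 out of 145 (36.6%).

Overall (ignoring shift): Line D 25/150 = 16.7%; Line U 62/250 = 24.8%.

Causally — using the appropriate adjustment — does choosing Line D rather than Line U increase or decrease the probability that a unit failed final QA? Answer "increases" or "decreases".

increases

Within every shift level Line U has the lower rate, yet pooled Line D does — Simpson's reversal.
Here shift is a common cause — it drives both which line a case falls under and the outcome. The crude comparison mixes populations; the stratum-specific rates are the causally relevant ones.
Within each level — day shift: 6.9% vs 4.5%; swing shift: 28.0% vs 9.6%; night shift: 38.5% vs 36.6% — Line U is lower every time.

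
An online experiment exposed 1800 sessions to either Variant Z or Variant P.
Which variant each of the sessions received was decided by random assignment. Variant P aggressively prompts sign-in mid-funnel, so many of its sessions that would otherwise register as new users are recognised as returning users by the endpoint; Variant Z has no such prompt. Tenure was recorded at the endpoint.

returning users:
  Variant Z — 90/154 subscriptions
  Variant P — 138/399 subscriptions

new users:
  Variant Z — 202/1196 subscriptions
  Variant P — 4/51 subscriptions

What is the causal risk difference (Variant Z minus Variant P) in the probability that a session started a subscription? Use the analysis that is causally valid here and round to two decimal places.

-0.10

User tenure is recorded after the variant and is itself shifted by it — it sits on the causal path from variant to outcome. Conditioning on a mediator would strip out part of the effect we want; the pooled comparison gives the total causal effect.
The causal difference is the pooled difference: 0.216 − 0.316 = -0.099.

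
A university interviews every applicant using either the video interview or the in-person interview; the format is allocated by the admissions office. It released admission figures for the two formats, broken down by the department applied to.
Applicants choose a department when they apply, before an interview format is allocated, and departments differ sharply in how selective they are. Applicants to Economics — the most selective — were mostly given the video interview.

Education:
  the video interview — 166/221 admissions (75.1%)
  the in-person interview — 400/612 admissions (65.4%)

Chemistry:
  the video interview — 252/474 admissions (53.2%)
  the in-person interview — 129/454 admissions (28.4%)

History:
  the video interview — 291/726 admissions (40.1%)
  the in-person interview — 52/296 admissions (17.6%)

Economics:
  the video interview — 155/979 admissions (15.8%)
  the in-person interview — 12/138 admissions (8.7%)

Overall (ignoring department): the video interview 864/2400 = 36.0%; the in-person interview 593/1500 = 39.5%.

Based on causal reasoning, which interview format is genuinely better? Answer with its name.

the video interview

Within every department level the video interview has the higher rate, yet pooled the in-person interview does — Simpson's reversal.
Department satisfies the back-door criterion: it is not a descendant of the interview format, and it blocks the spurious path from interview format to outcome. Adjusting for it (i.e., using the within-department rates) gives the causal effect.
Within each level — Education: 75.1% vs 65.4%; Chemistry: 53.2% vs 28.4%; History: 40.1% vs 17.6%; Economics: 15.8% vs 8.7% — the video interview is higher every time.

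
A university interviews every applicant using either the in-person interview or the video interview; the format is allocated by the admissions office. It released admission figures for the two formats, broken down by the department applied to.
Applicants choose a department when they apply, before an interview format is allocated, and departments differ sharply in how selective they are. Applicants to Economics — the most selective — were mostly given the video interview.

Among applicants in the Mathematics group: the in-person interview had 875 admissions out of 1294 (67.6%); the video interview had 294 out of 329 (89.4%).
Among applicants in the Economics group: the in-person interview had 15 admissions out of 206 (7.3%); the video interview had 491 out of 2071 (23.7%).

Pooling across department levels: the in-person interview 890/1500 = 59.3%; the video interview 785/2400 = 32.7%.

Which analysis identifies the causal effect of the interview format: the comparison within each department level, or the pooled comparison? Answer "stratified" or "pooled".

stratified

Department satisfies the back-door criterion: it is not a descendant of the interview format, and it blocks the spurious path from interview format to outcome. Adjusting for it (i.e., using the within-department rates) gives the causal effect.
Within each level — Mathematics: 67.6% vs 89.4%; Economics: 7.3% vs 23.7% — the video interview is higher every time.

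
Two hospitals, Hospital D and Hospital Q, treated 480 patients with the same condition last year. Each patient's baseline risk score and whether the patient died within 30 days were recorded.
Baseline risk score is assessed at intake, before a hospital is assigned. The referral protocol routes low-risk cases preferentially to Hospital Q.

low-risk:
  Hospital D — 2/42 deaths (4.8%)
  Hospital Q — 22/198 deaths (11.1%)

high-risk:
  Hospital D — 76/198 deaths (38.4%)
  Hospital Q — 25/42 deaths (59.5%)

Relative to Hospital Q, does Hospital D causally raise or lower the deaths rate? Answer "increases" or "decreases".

Here baseline risk score is a common cause — it drives both which hospital a case falls under and the outcome. The crude comparison mixes populations; the stratum-specific rates are the causally relevant ones.
Within each level — low-risk: 4.8% vs 11.1%; high-risk: 38.4% vs 59.5% — Hospital D is lower every time.

decreases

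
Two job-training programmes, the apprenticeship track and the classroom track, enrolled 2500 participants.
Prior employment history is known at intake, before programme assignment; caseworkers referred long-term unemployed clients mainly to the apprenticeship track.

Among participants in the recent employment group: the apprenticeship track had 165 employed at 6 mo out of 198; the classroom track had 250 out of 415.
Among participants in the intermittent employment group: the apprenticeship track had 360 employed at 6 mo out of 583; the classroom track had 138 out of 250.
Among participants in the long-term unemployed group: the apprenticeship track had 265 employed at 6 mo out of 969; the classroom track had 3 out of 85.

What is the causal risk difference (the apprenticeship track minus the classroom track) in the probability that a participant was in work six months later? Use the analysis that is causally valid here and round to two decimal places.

+0.18

the apprenticeship track is higher inside every prior employment history stratum but the classroom track is higher in aggregate. Whether to stratify depends on how prior employment history relates to the programme.
Nothing the programme does changes prior employment history; the imbalance is an allocation artefact. With prior employment history also predicting the outcome, the pooled figure is confounded, and the within-stratum comparison is the causal one.
Adjusting over the population distribution of prior employment history: 0.245·(0.833−0.602) + 0.333·(0.617−0.552) + 0.422·(0.273−0.035) = +0.179.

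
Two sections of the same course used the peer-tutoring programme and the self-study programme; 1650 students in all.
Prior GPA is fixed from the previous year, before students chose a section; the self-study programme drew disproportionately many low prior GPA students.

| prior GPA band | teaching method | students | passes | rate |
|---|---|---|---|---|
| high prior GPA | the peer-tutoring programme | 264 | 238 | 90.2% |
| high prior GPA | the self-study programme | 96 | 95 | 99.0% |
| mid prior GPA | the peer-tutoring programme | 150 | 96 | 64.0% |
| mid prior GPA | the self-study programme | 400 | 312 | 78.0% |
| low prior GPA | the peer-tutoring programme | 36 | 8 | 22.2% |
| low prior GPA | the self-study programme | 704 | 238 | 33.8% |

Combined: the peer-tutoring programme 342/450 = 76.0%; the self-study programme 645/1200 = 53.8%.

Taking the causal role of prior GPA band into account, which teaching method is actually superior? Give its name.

the self-study programme

the self-study programme is higher inside every prior GPA band stratum but the peer-tutoring programme is higher in aggregate. Whether to stratify depends on how prior GPA band relates to the teaching method.
The imbalance in prior GPA band arose from how students were allocated, not from anything the teaching method did; and prior GPA band independently affects the outcome. The pooled gap is confounded — condition on prior GPA band.
Within each level — high prior GPA: 90.2% vs 99.0%; mid prior GPA: 64.0% vs 78.0%; low prior GPA: 22.2% vs 33.8% — the self-study programme is higher every time.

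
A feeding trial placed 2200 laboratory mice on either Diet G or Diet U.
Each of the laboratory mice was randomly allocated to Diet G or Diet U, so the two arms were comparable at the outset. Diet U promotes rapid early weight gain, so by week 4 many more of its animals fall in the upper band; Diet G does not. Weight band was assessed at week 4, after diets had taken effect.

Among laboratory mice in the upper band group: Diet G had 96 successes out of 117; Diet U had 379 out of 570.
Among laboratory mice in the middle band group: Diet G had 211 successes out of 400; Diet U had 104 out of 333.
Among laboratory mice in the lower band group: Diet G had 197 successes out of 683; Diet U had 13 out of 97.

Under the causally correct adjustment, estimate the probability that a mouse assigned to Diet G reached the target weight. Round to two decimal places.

0.42

The week-4 weight band-specific comparison favours Diet G throughout, but the pooled figures favour Diet U. The question is whether to condition on week-4 weight band.
The distribution of week-4 weight band is itself part of what the diet does — it is an intermediate outcome. Holding it fixed would remove that part of the effect; the total effect is the pooled difference.
So P(outcome | do(Diet G)) is just the pooled rate for Diet G: 504/1200 = 0.420.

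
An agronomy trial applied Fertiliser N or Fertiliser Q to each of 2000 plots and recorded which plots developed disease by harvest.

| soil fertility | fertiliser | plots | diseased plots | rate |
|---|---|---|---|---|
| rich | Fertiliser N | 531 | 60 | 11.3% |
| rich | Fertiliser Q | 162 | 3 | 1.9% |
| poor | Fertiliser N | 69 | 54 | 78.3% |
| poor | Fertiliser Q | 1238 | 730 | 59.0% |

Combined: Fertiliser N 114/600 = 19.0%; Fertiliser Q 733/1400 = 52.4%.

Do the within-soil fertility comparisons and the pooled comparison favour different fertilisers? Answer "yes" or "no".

yes

Within each soil fertility level (rich 11.3% vs 1.9%; poor 78.3% vs 59.0%), Fertiliser Q has the lower rate every time. Pooled: 19.0% vs 52.4% — Fertiliser N has the lower rate overall. The two comparisons disagree.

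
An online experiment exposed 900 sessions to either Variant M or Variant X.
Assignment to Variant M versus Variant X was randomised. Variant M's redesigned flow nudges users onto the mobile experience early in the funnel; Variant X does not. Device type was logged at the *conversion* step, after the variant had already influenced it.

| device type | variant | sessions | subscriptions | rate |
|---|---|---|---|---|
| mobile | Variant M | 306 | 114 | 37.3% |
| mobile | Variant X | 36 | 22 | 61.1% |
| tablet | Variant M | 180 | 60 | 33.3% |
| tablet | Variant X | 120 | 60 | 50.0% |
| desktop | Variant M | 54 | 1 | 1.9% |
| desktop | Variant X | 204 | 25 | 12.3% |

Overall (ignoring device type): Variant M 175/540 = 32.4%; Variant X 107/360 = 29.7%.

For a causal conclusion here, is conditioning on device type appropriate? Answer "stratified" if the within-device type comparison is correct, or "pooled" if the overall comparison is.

Within every device type level Variant X has the higher rate, yet pooled Variant M does — Simpson's reversal.
Device type lies on the pathway variant → device type → outcome, so adjusting for it blocks the indirect effect. For the total causal effect of variant, use the unadjusted pooled rates.
Pooled: Variant M 32.4% vs Variant X 29.7%; Variant M is higher overall.

pooled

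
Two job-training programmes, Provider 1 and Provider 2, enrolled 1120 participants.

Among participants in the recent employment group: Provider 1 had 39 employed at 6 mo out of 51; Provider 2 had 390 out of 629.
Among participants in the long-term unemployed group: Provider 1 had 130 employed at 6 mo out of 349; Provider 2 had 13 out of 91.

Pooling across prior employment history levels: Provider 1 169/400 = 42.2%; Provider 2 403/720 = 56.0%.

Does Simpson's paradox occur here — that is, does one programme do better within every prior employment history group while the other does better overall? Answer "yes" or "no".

yes

Within each prior employment history level (recent employment 76.5% vs 62.0%; long-term unemployed 37.2% vs 14.3%), Provider 1 has the higher rate every time. Pooled: 42.2% vs 56.0% — Provider 2 has the higher rate overall. The two comparisons disagree.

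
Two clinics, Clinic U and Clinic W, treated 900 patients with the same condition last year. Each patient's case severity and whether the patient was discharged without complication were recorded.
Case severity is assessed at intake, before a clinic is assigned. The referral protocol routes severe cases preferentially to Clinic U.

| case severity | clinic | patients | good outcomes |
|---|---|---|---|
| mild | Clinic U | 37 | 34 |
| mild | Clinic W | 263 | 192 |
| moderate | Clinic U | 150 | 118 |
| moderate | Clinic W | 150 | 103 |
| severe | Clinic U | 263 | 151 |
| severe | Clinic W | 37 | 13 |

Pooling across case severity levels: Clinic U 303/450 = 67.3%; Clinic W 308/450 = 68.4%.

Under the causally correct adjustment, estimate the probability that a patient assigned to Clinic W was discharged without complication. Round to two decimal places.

Clinic U is higher inside every case severity stratum but Clinic W is higher in aggregate. Whether to stratify depends on how case severity relates to the clinic.
The imbalance in case severity arose from how patients were allocated, not from anything the clinic did; and case severity independently affects the outcome. The pooled gap is confounded — condition on case severity.
Standardising Clinic W to the population case severity mix: 0.333·192/263 + 0.333·103/150 + 0.333·13/37 = 0.589.

0.59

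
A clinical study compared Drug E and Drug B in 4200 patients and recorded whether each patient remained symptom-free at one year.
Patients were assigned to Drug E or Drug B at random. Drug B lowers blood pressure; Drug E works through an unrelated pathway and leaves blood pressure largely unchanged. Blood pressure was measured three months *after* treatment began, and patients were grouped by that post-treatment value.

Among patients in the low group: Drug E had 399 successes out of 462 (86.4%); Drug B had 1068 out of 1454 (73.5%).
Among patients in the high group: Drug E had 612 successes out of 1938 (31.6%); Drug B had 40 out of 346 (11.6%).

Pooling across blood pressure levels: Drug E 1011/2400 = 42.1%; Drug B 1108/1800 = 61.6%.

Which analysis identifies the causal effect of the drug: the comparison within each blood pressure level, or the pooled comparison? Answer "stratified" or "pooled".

pooled

Stratifying would compare drugs among patients the drugs themselves sorted into blood pressure groups — a form of selection on an intermediate. The unconditioned pooled rates give the total causal effect.
Pooled: Drug E 42.1% vs Drug B 61.6%; Drug B is higher overall.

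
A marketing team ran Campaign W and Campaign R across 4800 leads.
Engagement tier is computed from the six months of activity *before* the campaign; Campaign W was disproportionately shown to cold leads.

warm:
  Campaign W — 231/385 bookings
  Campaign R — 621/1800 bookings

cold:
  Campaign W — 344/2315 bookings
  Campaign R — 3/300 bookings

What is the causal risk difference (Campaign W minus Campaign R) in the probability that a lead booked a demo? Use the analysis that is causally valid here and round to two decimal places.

Engagement tier is set before the campaign has any effect — it is not caused by the campaign — and it independently drives the outcome. That makes it a confounder, so the causal comparison is within engagement tier levels.
Adjusting over the population distribution of engagement tier: 0.455·(0.600−0.345) + 0.545·(0.149−0.010) = +0.192.

+0.19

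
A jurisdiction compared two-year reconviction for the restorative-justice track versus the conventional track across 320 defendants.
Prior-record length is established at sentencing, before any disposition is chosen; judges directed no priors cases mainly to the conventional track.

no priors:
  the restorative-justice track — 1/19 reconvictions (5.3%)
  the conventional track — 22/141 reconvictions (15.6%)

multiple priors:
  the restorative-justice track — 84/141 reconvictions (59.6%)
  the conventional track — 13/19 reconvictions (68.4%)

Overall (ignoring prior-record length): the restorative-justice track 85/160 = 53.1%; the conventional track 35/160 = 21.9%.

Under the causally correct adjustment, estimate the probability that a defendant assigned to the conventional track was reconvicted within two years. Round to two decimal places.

0.42

Nothing the disposition does changes prior-record length; the imbalance is an allocation artefact. With prior-record length also predicting the outcome, the pooled figure is confounded, and the within-stratum comparison is the causal one.
Standardising the conventional track to the population prior-record length mix: 0.500·22/141 + 0.500·13/19 = 0.420.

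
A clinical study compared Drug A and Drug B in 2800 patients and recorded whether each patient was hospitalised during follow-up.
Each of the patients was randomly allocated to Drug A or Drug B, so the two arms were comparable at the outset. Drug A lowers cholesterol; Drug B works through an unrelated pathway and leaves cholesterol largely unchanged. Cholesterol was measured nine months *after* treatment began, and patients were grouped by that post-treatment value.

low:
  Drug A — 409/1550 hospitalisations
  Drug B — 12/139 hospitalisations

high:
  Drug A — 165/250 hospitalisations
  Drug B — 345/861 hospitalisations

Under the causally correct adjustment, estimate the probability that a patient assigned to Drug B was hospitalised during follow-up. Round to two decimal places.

The stratified and pooled comparisons disagree (Drug B wins within each cholesterol; Drug A wins overall), so the answer turns on the causal role of cholesterol.
Cholesterol lies on the pathway drug → cholesterol → outcome, so adjusting for it blocks the indirect effect. For the total causal effect of drug, use the unadjusted pooled rates.
So P(outcome | do(Drug B)) is just the pooled rate for Drug B: 357/1000 = 0.357.

0.36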